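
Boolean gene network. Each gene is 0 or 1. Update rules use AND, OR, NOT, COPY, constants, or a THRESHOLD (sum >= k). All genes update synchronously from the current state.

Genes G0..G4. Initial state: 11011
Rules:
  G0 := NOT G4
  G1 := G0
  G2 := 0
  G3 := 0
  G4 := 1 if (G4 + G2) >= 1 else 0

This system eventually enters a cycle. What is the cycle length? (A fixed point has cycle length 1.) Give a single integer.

Answer: 1

Derivation:
Step 0: 11011
Step 1: G0=NOT G4=NOT 1=0 G1=G0=1 G2=0(const) G3=0(const) G4=(1+0>=1)=1 -> 01001
Step 2: G0=NOT G4=NOT 1=0 G1=G0=0 G2=0(const) G3=0(const) G4=(1+0>=1)=1 -> 00001
Step 3: G0=NOT G4=NOT 1=0 G1=G0=0 G2=0(const) G3=0(const) G4=(1+0>=1)=1 -> 00001
State from step 3 equals state from step 2 -> cycle length 1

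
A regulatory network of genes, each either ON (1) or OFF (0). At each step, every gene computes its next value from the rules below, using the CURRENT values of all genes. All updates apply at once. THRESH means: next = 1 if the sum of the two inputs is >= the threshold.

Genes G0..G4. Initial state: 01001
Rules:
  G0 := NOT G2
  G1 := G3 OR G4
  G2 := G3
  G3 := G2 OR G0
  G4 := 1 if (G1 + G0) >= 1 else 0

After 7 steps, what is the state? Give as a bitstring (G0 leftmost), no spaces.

Step 1: G0=NOT G2=NOT 0=1 G1=G3|G4=0|1=1 G2=G3=0 G3=G2|G0=0|0=0 G4=(1+0>=1)=1 -> 11001
Step 2: G0=NOT G2=NOT 0=1 G1=G3|G4=0|1=1 G2=G3=0 G3=G2|G0=0|1=1 G4=(1+1>=1)=1 -> 11011
Step 3: G0=NOT G2=NOT 0=1 G1=G3|G4=1|1=1 G2=G3=1 G3=G2|G0=0|1=1 G4=(1+1>=1)=1 -> 11111
Step 4: G0=NOT G2=NOT 1=0 G1=G3|G4=1|1=1 G2=G3=1 G3=G2|G0=1|1=1 G4=(1+1>=1)=1 -> 01111
Step 5: G0=NOT G2=NOT 1=0 G1=G3|G4=1|1=1 G2=G3=1 G3=G2|G0=1|0=1 G4=(1+0>=1)=1 -> 01111
Step 6: G0=NOT G2=NOT 1=0 G1=G3|G4=1|1=1 G2=G3=1 G3=G2|G0=1|0=1 G4=(1+0>=1)=1 -> 01111
Step 7: G0=NOT G2=NOT 1=0 G1=G3|G4=1|1=1 G2=G3=1 G3=G2|G0=1|0=1 G4=(1+0>=1)=1 -> 01111

01111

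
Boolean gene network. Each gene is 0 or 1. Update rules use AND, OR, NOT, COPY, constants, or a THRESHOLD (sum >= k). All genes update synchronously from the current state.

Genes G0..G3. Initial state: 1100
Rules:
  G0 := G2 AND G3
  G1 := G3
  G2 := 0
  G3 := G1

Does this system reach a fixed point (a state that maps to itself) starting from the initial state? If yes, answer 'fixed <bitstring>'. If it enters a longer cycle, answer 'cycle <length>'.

Step 0: 1100
Step 1: G0=G2&G3=0&0=0 G1=G3=0 G2=0(const) G3=G1=1 -> 0001
Step 2: G0=G2&G3=0&1=0 G1=G3=1 G2=0(const) G3=G1=0 -> 0100
Step 3: G0=G2&G3=0&0=0 G1=G3=0 G2=0(const) G3=G1=1 -> 0001
Cycle of length 2 starting at step 1 -> no fixed point

Answer: cycle 2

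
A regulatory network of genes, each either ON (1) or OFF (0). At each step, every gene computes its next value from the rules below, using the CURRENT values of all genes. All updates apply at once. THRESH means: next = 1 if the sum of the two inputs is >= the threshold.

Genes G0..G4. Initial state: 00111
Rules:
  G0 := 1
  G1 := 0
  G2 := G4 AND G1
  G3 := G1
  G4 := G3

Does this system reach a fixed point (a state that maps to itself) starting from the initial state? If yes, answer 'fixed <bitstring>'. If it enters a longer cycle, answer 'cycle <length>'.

Answer: fixed 10000

Derivation:
Step 0: 00111
Step 1: G0=1(const) G1=0(const) G2=G4&G1=1&0=0 G3=G1=0 G4=G3=1 -> 10001
Step 2: G0=1(const) G1=0(const) G2=G4&G1=1&0=0 G3=G1=0 G4=G3=0 -> 10000
Step 3: G0=1(const) G1=0(const) G2=G4&G1=0&0=0 G3=G1=0 G4=G3=0 -> 10000
Fixed point reached at step 2: 10000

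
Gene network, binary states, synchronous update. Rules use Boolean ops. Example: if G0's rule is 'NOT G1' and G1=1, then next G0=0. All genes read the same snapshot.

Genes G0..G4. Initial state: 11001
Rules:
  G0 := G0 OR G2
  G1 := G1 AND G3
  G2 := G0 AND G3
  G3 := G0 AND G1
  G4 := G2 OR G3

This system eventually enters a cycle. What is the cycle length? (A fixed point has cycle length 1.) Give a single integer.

Answer: 1

Derivation:
Step 0: 11001
Step 1: G0=G0|G2=1|0=1 G1=G1&G3=1&0=0 G2=G0&G3=1&0=0 G3=G0&G1=1&1=1 G4=G2|G3=0|0=0 -> 10010
Step 2: G0=G0|G2=1|0=1 G1=G1&G3=0&1=0 G2=G0&G3=1&1=1 G3=G0&G1=1&0=0 G4=G2|G3=0|1=1 -> 10101
Step 3: G0=G0|G2=1|1=1 G1=G1&G3=0&0=0 G2=G0&G3=1&0=0 G3=G0&G1=1&0=0 G4=G2|G3=1|0=1 -> 10001
Step 4: G0=G0|G2=1|0=1 G1=G1&G3=0&0=0 G2=G0&G3=1&0=0 G3=G0&G1=1&0=0 G4=G2|G3=0|0=0 -> 10000
Step 5: G0=G0|G2=1|0=1 G1=G1&G3=0&0=0 G2=G0&G3=1&0=0 G3=G0&G1=1&0=0 G4=G2|G3=0|0=0 -> 10000
State from step 5 equals state from step 4 -> cycle length 1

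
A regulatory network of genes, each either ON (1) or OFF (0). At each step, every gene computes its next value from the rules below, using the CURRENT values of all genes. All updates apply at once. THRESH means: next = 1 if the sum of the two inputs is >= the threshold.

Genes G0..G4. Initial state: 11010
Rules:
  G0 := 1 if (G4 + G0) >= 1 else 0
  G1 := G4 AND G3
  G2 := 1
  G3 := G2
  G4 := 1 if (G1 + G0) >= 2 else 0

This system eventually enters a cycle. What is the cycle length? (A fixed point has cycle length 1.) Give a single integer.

Answer: 1

Derivation:
Step 0: 11010
Step 1: G0=(0+1>=1)=1 G1=G4&G3=0&1=0 G2=1(const) G3=G2=0 G4=(1+1>=2)=1 -> 10101
Step 2: G0=(1+1>=1)=1 G1=G4&G3=1&0=0 G2=1(const) G3=G2=1 G4=(0+1>=2)=0 -> 10110
Step 3: G0=(0+1>=1)=1 G1=G4&G3=0&1=0 G2=1(const) G3=G2=1 G4=(0+1>=2)=0 -> 10110
State from step 3 equals state from step 2 -> cycle length 1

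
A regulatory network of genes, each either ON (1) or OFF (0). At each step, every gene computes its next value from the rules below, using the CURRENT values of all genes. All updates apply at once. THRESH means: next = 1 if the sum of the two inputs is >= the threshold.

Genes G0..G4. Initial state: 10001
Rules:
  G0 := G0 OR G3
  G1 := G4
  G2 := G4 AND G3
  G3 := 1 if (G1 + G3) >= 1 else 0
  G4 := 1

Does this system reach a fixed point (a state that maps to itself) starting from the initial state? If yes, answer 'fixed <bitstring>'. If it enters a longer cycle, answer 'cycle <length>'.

Answer: fixed 11111

Derivation:
Step 0: 10001
Step 1: G0=G0|G3=1|0=1 G1=G4=1 G2=G4&G3=1&0=0 G3=(0+0>=1)=0 G4=1(const) -> 11001
Step 2: G0=G0|G3=1|0=1 G1=G4=1 G2=G4&G3=1&0=0 G3=(1+0>=1)=1 G4=1(const) -> 11011
Step 3: G0=G0|G3=1|1=1 G1=G4=1 G2=G4&G3=1&1=1 G3=(1+1>=1)=1 G4=1(const) -> 11111
Step 4: G0=G0|G3=1|1=1 G1=G4=1 G2=G4&G3=1&1=1 G3=(1+1>=1)=1 G4=1(const) -> 11111
Fixed point reached at step 3: 11111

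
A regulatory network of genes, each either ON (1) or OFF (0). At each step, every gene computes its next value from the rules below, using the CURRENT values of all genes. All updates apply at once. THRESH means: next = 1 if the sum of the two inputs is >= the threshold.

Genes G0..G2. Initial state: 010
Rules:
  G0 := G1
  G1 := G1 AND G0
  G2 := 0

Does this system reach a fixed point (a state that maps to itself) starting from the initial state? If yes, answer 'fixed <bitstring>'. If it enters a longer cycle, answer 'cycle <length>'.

Answer: fixed 000

Derivation:
Step 0: 010
Step 1: G0=G1=1 G1=G1&G0=1&0=0 G2=0(const) -> 100
Step 2: G0=G1=0 G1=G1&G0=0&1=0 G2=0(const) -> 000
Step 3: G0=G1=0 G1=G1&G0=0&0=0 G2=0(const) -> 000
Fixed point reached at step 2: 000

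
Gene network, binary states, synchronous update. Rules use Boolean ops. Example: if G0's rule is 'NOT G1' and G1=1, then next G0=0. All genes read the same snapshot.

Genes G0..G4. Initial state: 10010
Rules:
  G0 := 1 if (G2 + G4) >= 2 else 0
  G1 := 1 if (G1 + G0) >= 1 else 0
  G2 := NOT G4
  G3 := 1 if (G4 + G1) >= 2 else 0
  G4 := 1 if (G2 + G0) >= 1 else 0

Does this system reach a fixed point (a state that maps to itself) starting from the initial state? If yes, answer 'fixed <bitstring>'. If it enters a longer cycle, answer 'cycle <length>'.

Step 0: 10010
Step 1: G0=(0+0>=2)=0 G1=(0+1>=1)=1 G2=NOT G4=NOT 0=1 G3=(0+0>=2)=0 G4=(0+1>=1)=1 -> 01101
Step 2: G0=(1+1>=2)=1 G1=(1+0>=1)=1 G2=NOT G4=NOT 1=0 G3=(1+1>=2)=1 G4=(1+0>=1)=1 -> 11011
Step 3: G0=(0+1>=2)=0 G1=(1+1>=1)=1 G2=NOT G4=NOT 1=0 G3=(1+1>=2)=1 G4=(0+1>=1)=1 -> 01011
Step 4: G0=(0+1>=2)=0 G1=(1+0>=1)=1 G2=NOT G4=NOT 1=0 G3=(1+1>=2)=1 G4=(0+0>=1)=0 -> 01010
Step 5: G0=(0+0>=2)=0 G1=(1+0>=1)=1 G2=NOT G4=NOT 0=1 G3=(0+1>=2)=0 G4=(0+0>=1)=0 -> 01100
Step 6: G0=(1+0>=2)=0 G1=(1+0>=1)=1 G2=NOT G4=NOT 0=1 G3=(0+1>=2)=0 G4=(1+0>=1)=1 -> 01101
Cycle of length 5 starting at step 1 -> no fixed point

Answer: cycle 5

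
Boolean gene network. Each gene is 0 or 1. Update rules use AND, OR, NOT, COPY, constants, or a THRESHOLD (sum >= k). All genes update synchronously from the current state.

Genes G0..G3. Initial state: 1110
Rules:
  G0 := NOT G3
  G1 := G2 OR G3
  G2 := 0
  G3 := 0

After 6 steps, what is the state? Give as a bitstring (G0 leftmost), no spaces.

Step 1: G0=NOT G3=NOT 0=1 G1=G2|G3=1|0=1 G2=0(const) G3=0(const) -> 1100
Step 2: G0=NOT G3=NOT 0=1 G1=G2|G3=0|0=0 G2=0(const) G3=0(const) -> 1000
Step 3: G0=NOT G3=NOT 0=1 G1=G2|G3=0|0=0 G2=0(const) G3=0(const) -> 1000
Step 4: G0=NOT G3=NOT 0=1 G1=G2|G3=0|0=0 G2=0(const) G3=0(const) -> 1000
Step 5: G0=NOT G3=NOT 0=1 G1=G2|G3=0|0=0 G2=0(const) G3=0(const) -> 1000
Step 6: G0=NOT G3=NOT 0=1 G1=G2|G3=0|0=0 G2=0(const) G3=0(const) -> 1000

1000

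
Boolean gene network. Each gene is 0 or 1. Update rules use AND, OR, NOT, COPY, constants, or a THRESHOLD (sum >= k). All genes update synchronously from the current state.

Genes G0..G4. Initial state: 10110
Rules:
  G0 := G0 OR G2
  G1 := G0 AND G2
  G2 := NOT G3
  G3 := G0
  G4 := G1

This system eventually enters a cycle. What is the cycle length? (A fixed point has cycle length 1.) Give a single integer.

Step 0: 10110
Step 1: G0=G0|G2=1|1=1 G1=G0&G2=1&1=1 G2=NOT G3=NOT 1=0 G3=G0=1 G4=G1=0 -> 11010
Step 2: G0=G0|G2=1|0=1 G1=G0&G2=1&0=0 G2=NOT G3=NOT 1=0 G3=G0=1 G4=G1=1 -> 10011
Step 3: G0=G0|G2=1|0=1 G1=G0&G2=1&0=0 G2=NOT G3=NOT 1=0 G3=G0=1 G4=G1=0 -> 10010
Step 4: G0=G0|G2=1|0=1 G1=G0&G2=1&0=0 G2=NOT G3=NOT 1=0 G3=G0=1 G4=G1=0 -> 10010
State from step 4 equals state from step 3 -> cycle length 1

Answer: 1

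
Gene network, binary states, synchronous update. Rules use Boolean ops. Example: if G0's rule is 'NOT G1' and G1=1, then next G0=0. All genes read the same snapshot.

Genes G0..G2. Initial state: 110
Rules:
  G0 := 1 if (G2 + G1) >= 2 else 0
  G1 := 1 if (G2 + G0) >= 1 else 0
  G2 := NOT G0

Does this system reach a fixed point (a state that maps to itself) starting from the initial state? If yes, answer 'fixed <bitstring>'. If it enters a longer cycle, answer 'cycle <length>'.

Step 0: 110
Step 1: G0=(0+1>=2)=0 G1=(0+1>=1)=1 G2=NOT G0=NOT 1=0 -> 010
Step 2: G0=(0+1>=2)=0 G1=(0+0>=1)=0 G2=NOT G0=NOT 0=1 -> 001
Step 3: G0=(1+0>=2)=0 G1=(1+0>=1)=1 G2=NOT G0=NOT 0=1 -> 011
Step 4: G0=(1+1>=2)=1 G1=(1+0>=1)=1 G2=NOT G0=NOT 0=1 -> 111
Step 5: G0=(1+1>=2)=1 G1=(1+1>=1)=1 G2=NOT G0=NOT 1=0 -> 110
Cycle of length 5 starting at step 0 -> no fixed point

Answer: cycle 5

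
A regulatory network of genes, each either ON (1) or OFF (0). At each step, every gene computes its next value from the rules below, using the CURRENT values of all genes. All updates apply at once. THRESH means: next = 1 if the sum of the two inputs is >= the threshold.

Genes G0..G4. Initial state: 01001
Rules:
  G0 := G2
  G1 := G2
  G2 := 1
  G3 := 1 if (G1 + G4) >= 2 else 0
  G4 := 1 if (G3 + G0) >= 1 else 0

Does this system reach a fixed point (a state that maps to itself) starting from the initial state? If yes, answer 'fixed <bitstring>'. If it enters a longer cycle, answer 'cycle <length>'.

Step 0: 01001
Step 1: G0=G2=0 G1=G2=0 G2=1(const) G3=(1+1>=2)=1 G4=(0+0>=1)=0 -> 00110
Step 2: G0=G2=1 G1=G2=1 G2=1(const) G3=(0+0>=2)=0 G4=(1+0>=1)=1 -> 11101
Step 3: G0=G2=1 G1=G2=1 G2=1(const) G3=(1+1>=2)=1 G4=(0+1>=1)=1 -> 11111
Step 4: G0=G2=1 G1=G2=1 G2=1(const) G3=(1+1>=2)=1 G4=(1+1>=1)=1 -> 11111
Fixed point reached at step 3: 11111

Answer: fixed 11111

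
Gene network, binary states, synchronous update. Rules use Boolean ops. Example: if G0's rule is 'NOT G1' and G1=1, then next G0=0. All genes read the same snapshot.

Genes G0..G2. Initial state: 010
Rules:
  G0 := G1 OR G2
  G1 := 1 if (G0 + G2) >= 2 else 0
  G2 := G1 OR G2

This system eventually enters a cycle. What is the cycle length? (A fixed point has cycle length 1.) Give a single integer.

Step 0: 010
Step 1: G0=G1|G2=1|0=1 G1=(0+0>=2)=0 G2=G1|G2=1|0=1 -> 101
Step 2: G0=G1|G2=0|1=1 G1=(1+1>=2)=1 G2=G1|G2=0|1=1 -> 111
Step 3: G0=G1|G2=1|1=1 G1=(1+1>=2)=1 G2=G1|G2=1|1=1 -> 111
State from step 3 equals state from step 2 -> cycle length 1

Answer: 1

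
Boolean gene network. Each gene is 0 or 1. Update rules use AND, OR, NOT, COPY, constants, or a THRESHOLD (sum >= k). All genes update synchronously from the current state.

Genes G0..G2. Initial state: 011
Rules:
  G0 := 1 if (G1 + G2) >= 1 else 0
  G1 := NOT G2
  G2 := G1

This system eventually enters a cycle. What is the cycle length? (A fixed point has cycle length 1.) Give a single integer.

Answer: 4

Derivation:
Step 0: 011
Step 1: G0=(1+1>=1)=1 G1=NOT G2=NOT 1=0 G2=G1=1 -> 101
Step 2: G0=(0+1>=1)=1 G1=NOT G2=NOT 1=0 G2=G1=0 -> 100
Step 3: G0=(0+0>=1)=0 G1=NOT G2=NOT 0=1 G2=G1=0 -> 010
Step 4: G0=(1+0>=1)=1 G1=NOT G2=NOT 0=1 G2=G1=1 -> 111
Step 5: G0=(1+1>=1)=1 G1=NOT G2=NOT 1=0 G2=G1=1 -> 101
State from step 5 equals state from step 1 -> cycle length 4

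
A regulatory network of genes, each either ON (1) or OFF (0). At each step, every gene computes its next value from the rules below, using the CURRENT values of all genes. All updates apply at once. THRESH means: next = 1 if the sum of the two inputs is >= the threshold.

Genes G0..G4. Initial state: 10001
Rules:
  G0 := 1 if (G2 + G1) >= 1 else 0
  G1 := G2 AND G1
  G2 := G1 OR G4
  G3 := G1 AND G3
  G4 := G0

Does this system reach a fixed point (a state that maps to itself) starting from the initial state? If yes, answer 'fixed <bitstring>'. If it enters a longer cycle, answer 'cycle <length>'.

Answer: cycle 3

Derivation:
Step 0: 10001
Step 1: G0=(0+0>=1)=0 G1=G2&G1=0&0=0 G2=G1|G4=0|1=1 G3=G1&G3=0&0=0 G4=G0=1 -> 00101
Step 2: G0=(1+0>=1)=1 G1=G2&G1=1&0=0 G2=G1|G4=0|1=1 G3=G1&G3=0&0=0 G4=G0=0 -> 10100
Step 3: G0=(1+0>=1)=1 G1=G2&G1=1&0=0 G2=G1|G4=0|0=0 G3=G1&G3=0&0=0 G4=G0=1 -> 10001
Cycle of length 3 starting at step 0 -> no fixed point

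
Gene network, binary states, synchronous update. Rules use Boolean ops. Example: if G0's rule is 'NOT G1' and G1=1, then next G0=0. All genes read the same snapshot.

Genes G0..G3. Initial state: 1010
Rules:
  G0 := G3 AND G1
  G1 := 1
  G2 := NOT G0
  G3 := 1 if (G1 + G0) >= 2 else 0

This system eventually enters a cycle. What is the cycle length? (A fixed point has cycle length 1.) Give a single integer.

Step 0: 1010
Step 1: G0=G3&G1=0&0=0 G1=1(const) G2=NOT G0=NOT 1=0 G3=(0+1>=2)=0 -> 0100
Step 2: G0=G3&G1=0&1=0 G1=1(const) G2=NOT G0=NOT 0=1 G3=(1+0>=2)=0 -> 0110
Step 3: G0=G3&G1=0&1=0 G1=1(const) G2=NOT G0=NOT 0=1 G3=(1+0>=2)=0 -> 0110
State from step 3 equals state from step 2 -> cycle length 1

Answer: 1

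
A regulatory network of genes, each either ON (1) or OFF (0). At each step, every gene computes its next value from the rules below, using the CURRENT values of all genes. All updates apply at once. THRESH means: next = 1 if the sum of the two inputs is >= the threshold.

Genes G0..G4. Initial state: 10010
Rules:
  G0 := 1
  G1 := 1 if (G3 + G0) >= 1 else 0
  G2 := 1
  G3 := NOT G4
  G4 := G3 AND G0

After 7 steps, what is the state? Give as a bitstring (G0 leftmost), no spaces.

Step 1: G0=1(const) G1=(1+1>=1)=1 G2=1(const) G3=NOT G4=NOT 0=1 G4=G3&G0=1&1=1 -> 11111
Step 2: G0=1(const) G1=(1+1>=1)=1 G2=1(const) G3=NOT G4=NOT 1=0 G4=G3&G0=1&1=1 -> 11101
Step 3: G0=1(const) G1=(0+1>=1)=1 G2=1(const) G3=NOT G4=NOT 1=0 G4=G3&G0=0&1=0 -> 11100
Step 4: G0=1(const) G1=(0+1>=1)=1 G2=1(const) G3=NOT G4=NOT 0=1 G4=G3&G0=0&1=0 -> 11110
Step 5: G0=1(const) G1=(1+1>=1)=1 G2=1(const) G3=NOT G4=NOT 0=1 G4=G3&G0=1&1=1 -> 11111
Step 6: G0=1(const) G1=(1+1>=1)=1 G2=1(const) G3=NOT G4=NOT 1=0 G4=G3&G0=1&1=1 -> 11101
Step 7: G0=1(const) G1=(0+1>=1)=1 G2=1(const) G3=NOT G4=NOT 1=0 G4=G3&G0=0&1=0 -> 11100

11100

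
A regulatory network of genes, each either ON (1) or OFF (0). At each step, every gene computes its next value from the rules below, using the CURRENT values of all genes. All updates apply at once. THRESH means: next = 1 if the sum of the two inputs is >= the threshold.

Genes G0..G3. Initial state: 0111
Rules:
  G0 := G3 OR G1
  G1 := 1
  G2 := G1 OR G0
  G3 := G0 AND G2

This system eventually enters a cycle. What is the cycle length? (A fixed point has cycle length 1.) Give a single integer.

Answer: 1

Derivation:
Step 0: 0111
Step 1: G0=G3|G1=1|1=1 G1=1(const) G2=G1|G0=1|0=1 G3=G0&G2=0&1=0 -> 1110
Step 2: G0=G3|G1=0|1=1 G1=1(const) G2=G1|G0=1|1=1 G3=G0&G2=1&1=1 -> 1111
Step 3: G0=G3|G1=1|1=1 G1=1(const) G2=G1|G0=1|1=1 G3=G0&G2=1&1=1 -> 1111
State from step 3 equals state from step 2 -> cycle length 1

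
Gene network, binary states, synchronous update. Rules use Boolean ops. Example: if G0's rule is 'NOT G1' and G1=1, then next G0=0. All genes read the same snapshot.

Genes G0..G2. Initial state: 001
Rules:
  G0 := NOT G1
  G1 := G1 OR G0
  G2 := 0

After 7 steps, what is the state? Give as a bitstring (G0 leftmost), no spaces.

Step 1: G0=NOT G1=NOT 0=1 G1=G1|G0=0|0=0 G2=0(const) -> 100
Step 2: G0=NOT G1=NOT 0=1 G1=G1|G0=0|1=1 G2=0(const) -> 110
Step 3: G0=NOT G1=NOT 1=0 G1=G1|G0=1|1=1 G2=0(const) -> 010
Step 4: G0=NOT G1=NOT 1=0 G1=G1|G0=1|0=1 G2=0(const) -> 010
Step 5: G0=NOT G1=NOT 1=0 G1=G1|G0=1|0=1 G2=0(const) -> 010
Step 6: G0=NOT G1=NOT 1=0 G1=G1|G0=1|0=1 G2=0(const) -> 010
Step 7: G0=NOT G1=NOT 1=0 G1=G1|G0=1|0=1 G2=0(const) -> 010

010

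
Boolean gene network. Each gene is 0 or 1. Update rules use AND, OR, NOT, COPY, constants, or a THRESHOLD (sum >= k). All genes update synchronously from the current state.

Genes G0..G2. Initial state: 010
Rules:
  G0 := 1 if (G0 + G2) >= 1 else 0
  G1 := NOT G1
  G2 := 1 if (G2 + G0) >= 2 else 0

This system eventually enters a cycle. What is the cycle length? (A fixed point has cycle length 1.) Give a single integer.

Answer: 2

Derivation:
Step 0: 010
Step 1: G0=(0+0>=1)=0 G1=NOT G1=NOT 1=0 G2=(0+0>=2)=0 -> 000
Step 2: G0=(0+0>=1)=0 G1=NOT G1=NOT 0=1 G2=(0+0>=2)=0 -> 010
State from step 2 equals state from step 0 -> cycle length 2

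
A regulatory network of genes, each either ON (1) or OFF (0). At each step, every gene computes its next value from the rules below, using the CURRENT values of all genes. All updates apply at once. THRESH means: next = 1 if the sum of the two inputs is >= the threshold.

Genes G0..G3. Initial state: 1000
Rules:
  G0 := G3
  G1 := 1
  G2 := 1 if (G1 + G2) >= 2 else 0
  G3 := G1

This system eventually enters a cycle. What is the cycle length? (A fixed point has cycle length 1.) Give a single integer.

Step 0: 1000
Step 1: G0=G3=0 G1=1(const) G2=(0+0>=2)=0 G3=G1=0 -> 0100
Step 2: G0=G3=0 G1=1(const) G2=(1+0>=2)=0 G3=G1=1 -> 0101
Step 3: G0=G3=1 G1=1(const) G2=(1+0>=2)=0 G3=G1=1 -> 1101
Step 4: G0=G3=1 G1=1(const) G2=(1+0>=2)=0 G3=G1=1 -> 1101
State from step 4 equals state from step 3 -> cycle length 1

Answer: 1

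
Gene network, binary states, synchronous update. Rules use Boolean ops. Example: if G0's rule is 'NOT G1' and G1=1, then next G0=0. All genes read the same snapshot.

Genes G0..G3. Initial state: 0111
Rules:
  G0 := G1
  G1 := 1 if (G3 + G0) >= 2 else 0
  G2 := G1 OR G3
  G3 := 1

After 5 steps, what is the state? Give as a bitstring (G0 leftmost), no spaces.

Step 1: G0=G1=1 G1=(1+0>=2)=0 G2=G1|G3=1|1=1 G3=1(const) -> 1011
Step 2: G0=G1=0 G1=(1+1>=2)=1 G2=G1|G3=0|1=1 G3=1(const) -> 0111
Step 3: G0=G1=1 G1=(1+0>=2)=0 G2=G1|G3=1|1=1 G3=1(const) -> 1011
Step 4: G0=G1=0 G1=(1+1>=2)=1 G2=G1|G3=0|1=1 G3=1(const) -> 0111
Step 5: G0=G1=1 G1=(1+0>=2)=0 G2=G1|G3=1|1=1 G3=1(const) -> 1011

1011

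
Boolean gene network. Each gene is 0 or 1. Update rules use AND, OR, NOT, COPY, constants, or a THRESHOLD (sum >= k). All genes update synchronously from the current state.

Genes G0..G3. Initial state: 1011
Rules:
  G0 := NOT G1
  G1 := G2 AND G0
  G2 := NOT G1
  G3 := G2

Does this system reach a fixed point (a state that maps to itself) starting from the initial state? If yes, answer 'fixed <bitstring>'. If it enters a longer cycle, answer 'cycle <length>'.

Step 0: 1011
Step 1: G0=NOT G1=NOT 0=1 G1=G2&G0=1&1=1 G2=NOT G1=NOT 0=1 G3=G2=1 -> 1111
Step 2: G0=NOT G1=NOT 1=0 G1=G2&G0=1&1=1 G2=NOT G1=NOT 1=0 G3=G2=1 -> 0101
Step 3: G0=NOT G1=NOT 1=0 G1=G2&G0=0&0=0 G2=NOT G1=NOT 1=0 G3=G2=0 -> 0000
Step 4: G0=NOT G1=NOT 0=1 G1=G2&G0=0&0=0 G2=NOT G1=NOT 0=1 G3=G2=0 -> 1010
Step 5: G0=NOT G1=NOT 0=1 G1=G2&G0=1&1=1 G2=NOT G1=NOT 0=1 G3=G2=1 -> 1111
Cycle of length 4 starting at step 1 -> no fixed point

Answer: cycle 4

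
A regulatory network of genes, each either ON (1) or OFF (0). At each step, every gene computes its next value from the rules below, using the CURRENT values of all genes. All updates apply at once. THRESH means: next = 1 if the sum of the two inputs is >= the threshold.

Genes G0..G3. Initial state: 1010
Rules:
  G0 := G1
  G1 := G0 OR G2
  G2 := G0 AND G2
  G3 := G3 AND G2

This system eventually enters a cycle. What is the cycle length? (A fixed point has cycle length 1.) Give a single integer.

Answer: 1

Derivation:
Step 0: 1010
Step 1: G0=G1=0 G1=G0|G2=1|1=1 G2=G0&G2=1&1=1 G3=G3&G2=0&1=0 -> 0110
Step 2: G0=G1=1 G1=G0|G2=0|1=1 G2=G0&G2=0&1=0 G3=G3&G2=0&1=0 -> 1100
Step 3: G0=G1=1 G1=G0|G2=1|0=1 G2=G0&G2=1&0=0 G3=G3&G2=0&0=0 -> 1100
State from step 3 equals state from step 2 -> cycle length 1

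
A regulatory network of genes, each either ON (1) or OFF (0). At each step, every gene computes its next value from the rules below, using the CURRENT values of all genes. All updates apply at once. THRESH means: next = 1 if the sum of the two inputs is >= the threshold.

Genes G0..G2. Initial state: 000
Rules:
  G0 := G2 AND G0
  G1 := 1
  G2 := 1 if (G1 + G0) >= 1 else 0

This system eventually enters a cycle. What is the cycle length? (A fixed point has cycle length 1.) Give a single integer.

Answer: 1

Derivation:
Step 0: 000
Step 1: G0=G2&G0=0&0=0 G1=1(const) G2=(0+0>=1)=0 -> 010
Step 2: G0=G2&G0=0&0=0 G1=1(const) G2=(1+0>=1)=1 -> 011
Step 3: G0=G2&G0=1&0=0 G1=1(const) G2=(1+0>=1)=1 -> 011
State from step 3 equals state from step 2 -> cycle length 1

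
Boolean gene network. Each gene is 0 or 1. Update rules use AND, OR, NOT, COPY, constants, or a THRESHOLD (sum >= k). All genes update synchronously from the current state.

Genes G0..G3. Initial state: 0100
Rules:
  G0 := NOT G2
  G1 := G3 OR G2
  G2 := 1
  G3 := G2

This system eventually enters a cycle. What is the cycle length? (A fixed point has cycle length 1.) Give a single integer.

Step 0: 0100
Step 1: G0=NOT G2=NOT 0=1 G1=G3|G2=0|0=0 G2=1(const) G3=G2=0 -> 1010
Step 2: G0=NOT G2=NOT 1=0 G1=G3|G2=0|1=1 G2=1(const) G3=G2=1 -> 0111
Step 3: G0=NOT G2=NOT 1=0 G1=G3|G2=1|1=1 G2=1(const) G3=G2=1 -> 0111
State from step 3 equals state from step 2 -> cycle length 1

Answer: 1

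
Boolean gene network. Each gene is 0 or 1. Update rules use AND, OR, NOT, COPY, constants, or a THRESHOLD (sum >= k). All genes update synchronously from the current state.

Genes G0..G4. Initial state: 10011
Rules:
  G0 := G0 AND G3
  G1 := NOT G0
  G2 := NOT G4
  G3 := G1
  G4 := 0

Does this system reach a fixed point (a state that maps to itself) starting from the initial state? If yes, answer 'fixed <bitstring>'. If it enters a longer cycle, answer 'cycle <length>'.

Answer: fixed 01110

Derivation:
Step 0: 10011
Step 1: G0=G0&G3=1&1=1 G1=NOT G0=NOT 1=0 G2=NOT G4=NOT 1=0 G3=G1=0 G4=0(const) -> 10000
Step 2: G0=G0&G3=1&0=0 G1=NOT G0=NOT 1=0 G2=NOT G4=NOT 0=1 G3=G1=0 G4=0(const) -> 00100
Step 3: G0=G0&G3=0&0=0 G1=NOT G0=NOT 0=1 G2=NOT G4=NOT 0=1 G3=G1=0 G4=0(const) -> 01100
Step 4: G0=G0&G3=0&0=0 G1=NOT G0=NOT 0=1 G2=NOT G4=NOT 0=1 G3=G1=1 G4=0(const) -> 01110
Step 5: G0=G0&G3=0&1=0 G1=NOT G0=NOT 0=1 G2=NOT G4=NOT 0=1 G3=G1=1 G4=0(const) -> 01110
Fixed point reached at step 4: 01110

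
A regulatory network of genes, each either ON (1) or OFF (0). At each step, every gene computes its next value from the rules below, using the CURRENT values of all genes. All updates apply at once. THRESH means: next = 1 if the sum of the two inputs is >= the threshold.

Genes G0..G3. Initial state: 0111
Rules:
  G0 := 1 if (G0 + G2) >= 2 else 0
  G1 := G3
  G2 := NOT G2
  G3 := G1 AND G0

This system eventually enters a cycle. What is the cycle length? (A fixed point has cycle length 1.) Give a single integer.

Answer: 2

Derivation:
Step 0: 0111
Step 1: G0=(0+1>=2)=0 G1=G3=1 G2=NOT G2=NOT 1=0 G3=G1&G0=1&0=0 -> 0100
Step 2: G0=(0+0>=2)=0 G1=G3=0 G2=NOT G2=NOT 0=1 G3=G1&G0=1&0=0 -> 0010
Step 3: G0=(0+1>=2)=0 G1=G3=0 G2=NOT G2=NOT 1=0 G3=G1&G0=0&0=0 -> 0000
Step 4: G0=(0+0>=2)=0 G1=G3=0 G2=NOT G2=NOT 0=1 G3=G1&G0=0&0=0 -> 0010
State from step 4 equals state from step 2 -> cycle length 2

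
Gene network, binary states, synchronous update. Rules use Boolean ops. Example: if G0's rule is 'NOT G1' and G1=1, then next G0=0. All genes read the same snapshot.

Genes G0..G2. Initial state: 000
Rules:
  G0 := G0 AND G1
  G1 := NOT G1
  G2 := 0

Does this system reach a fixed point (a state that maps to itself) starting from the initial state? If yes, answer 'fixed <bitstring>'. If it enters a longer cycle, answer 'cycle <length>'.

Answer: cycle 2

Derivation:
Step 0: 000
Step 1: G0=G0&G1=0&0=0 G1=NOT G1=NOT 0=1 G2=0(const) -> 010
Step 2: G0=G0&G1=0&1=0 G1=NOT G1=NOT 1=0 G2=0(const) -> 000
Cycle of length 2 starting at step 0 -> no fixed point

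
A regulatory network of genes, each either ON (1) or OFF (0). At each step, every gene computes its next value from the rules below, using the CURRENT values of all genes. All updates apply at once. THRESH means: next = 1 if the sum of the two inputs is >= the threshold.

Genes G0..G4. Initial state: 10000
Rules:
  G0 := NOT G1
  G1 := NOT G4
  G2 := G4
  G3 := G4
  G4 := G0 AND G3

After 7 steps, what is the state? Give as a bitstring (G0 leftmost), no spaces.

Step 1: G0=NOT G1=NOT 0=1 G1=NOT G4=NOT 0=1 G2=G4=0 G3=G4=0 G4=G0&G3=1&0=0 -> 11000
Step 2: G0=NOT G1=NOT 1=0 G1=NOT G4=NOT 0=1 G2=G4=0 G3=G4=0 G4=G0&G3=1&0=0 -> 01000
Step 3: G0=NOT G1=NOT 1=0 G1=NOT G4=NOT 0=1 G2=G4=0 G3=G4=0 G4=G0&G3=0&0=0 -> 01000
Step 4: G0=NOT G1=NOT 1=0 G1=NOT G4=NOT 0=1 G2=G4=0 G3=G4=0 G4=G0&G3=0&0=0 -> 01000
Step 5: G0=NOT G1=NOT 1=0 G1=NOT G4=NOT 0=1 G2=G4=0 G3=G4=0 G4=G0&G3=0&0=0 -> 01000
Step 6: G0=NOT G1=NOT 1=0 G1=NOT G4=NOT 0=1 G2=G4=0 G3=G4=0 G4=G0&G3=0&0=0 -> 01000
Step 7: G0=NOT G1=NOT 1=0 G1=NOT G4=NOT 0=1 G2=G4=0 G3=G4=0 G4=G0&G3=0&0=0 -> 01000

01000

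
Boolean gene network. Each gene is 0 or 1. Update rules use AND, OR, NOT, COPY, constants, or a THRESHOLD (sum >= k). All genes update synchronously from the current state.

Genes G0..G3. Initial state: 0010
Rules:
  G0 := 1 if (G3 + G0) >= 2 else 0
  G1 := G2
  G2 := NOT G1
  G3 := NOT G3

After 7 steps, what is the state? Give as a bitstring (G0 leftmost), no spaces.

Step 1: G0=(0+0>=2)=0 G1=G2=1 G2=NOT G1=NOT 0=1 G3=NOT G3=NOT 0=1 -> 0111
Step 2: G0=(1+0>=2)=0 G1=G2=1 G2=NOT G1=NOT 1=0 G3=NOT G3=NOT 1=0 -> 0100
Step 3: G0=(0+0>=2)=0 G1=G2=0 G2=NOT G1=NOT 1=0 G3=NOT G3=NOT 0=1 -> 0001
Step 4: G0=(1+0>=2)=0 G1=G2=0 G2=NOT G1=NOT 0=1 G3=NOT G3=NOT 1=0 -> 0010
Step 5: G0=(0+0>=2)=0 G1=G2=1 G2=NOT G1=NOT 0=1 G3=NOT G3=NOT 0=1 -> 0111
Step 6: G0=(1+0>=2)=0 G1=G2=1 G2=NOT G1=NOT 1=0 G3=NOT G3=NOT 1=0 -> 0100
Step 7: G0=(0+0>=2)=0 G1=G2=0 G2=NOT G1=NOT 1=0 G3=NOT G3=NOT 0=1 -> 0001

0001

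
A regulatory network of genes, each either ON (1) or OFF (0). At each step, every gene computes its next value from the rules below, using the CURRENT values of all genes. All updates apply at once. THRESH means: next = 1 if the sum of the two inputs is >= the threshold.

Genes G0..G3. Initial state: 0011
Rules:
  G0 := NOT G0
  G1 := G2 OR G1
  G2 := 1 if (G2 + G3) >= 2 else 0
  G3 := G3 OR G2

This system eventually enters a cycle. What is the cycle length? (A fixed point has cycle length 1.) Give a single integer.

Answer: 2

Derivation:
Step 0: 0011
Step 1: G0=NOT G0=NOT 0=1 G1=G2|G1=1|0=1 G2=(1+1>=2)=1 G3=G3|G2=1|1=1 -> 1111
Step 2: G0=NOT G0=NOT 1=0 G1=G2|G1=1|1=1 G2=(1+1>=2)=1 G3=G3|G2=1|1=1 -> 0111
Step 3: G0=NOT G0=NOT 0=1 G1=G2|G1=1|1=1 G2=(1+1>=2)=1 G3=G3|G2=1|1=1 -> 1111
State from step 3 equals state from step 1 -> cycle length 2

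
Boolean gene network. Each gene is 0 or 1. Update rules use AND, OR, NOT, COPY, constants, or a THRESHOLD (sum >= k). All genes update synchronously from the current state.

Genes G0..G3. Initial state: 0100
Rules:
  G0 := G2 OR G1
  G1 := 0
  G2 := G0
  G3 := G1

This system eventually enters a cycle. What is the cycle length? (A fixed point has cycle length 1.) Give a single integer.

Step 0: 0100
Step 1: G0=G2|G1=0|1=1 G1=0(const) G2=G0=0 G3=G1=1 -> 1001
Step 2: G0=G2|G1=0|0=0 G1=0(const) G2=G0=1 G3=G1=0 -> 0010
Step 3: G0=G2|G1=1|0=1 G1=0(const) G2=G0=0 G3=G1=0 -> 1000
Step 4: G0=G2|G1=0|0=0 G1=0(const) G2=G0=1 G3=G1=0 -> 0010
State from step 4 equals state from step 2 -> cycle length 2

Answer: 2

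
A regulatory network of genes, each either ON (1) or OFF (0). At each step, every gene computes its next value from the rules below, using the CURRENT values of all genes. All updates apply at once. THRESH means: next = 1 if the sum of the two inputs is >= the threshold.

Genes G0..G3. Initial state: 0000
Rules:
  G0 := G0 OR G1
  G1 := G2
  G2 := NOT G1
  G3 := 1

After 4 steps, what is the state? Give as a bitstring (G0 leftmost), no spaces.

Step 1: G0=G0|G1=0|0=0 G1=G2=0 G2=NOT G1=NOT 0=1 G3=1(const) -> 0011
Step 2: G0=G0|G1=0|0=0 G1=G2=1 G2=NOT G1=NOT 0=1 G3=1(const) -> 0111
Step 3: G0=G0|G1=0|1=1 G1=G2=1 G2=NOT G1=NOT 1=0 G3=1(const) -> 1101
Step 4: G0=G0|G1=1|1=1 G1=G2=0 G2=NOT G1=NOT 1=0 G3=1(const) -> 1001

1001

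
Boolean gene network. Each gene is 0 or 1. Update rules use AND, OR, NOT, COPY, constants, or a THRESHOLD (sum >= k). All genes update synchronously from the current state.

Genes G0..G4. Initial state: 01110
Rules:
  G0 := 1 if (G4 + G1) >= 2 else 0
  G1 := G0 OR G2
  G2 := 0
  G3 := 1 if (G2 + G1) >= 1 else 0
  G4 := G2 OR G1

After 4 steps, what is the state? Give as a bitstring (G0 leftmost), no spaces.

Step 1: G0=(0+1>=2)=0 G1=G0|G2=0|1=1 G2=0(const) G3=(1+1>=1)=1 G4=G2|G1=1|1=1 -> 01011
Step 2: G0=(1+1>=2)=1 G1=G0|G2=0|0=0 G2=0(const) G3=(0+1>=1)=1 G4=G2|G1=0|1=1 -> 10011
Step 3: G0=(1+0>=2)=0 G1=G0|G2=1|0=1 G2=0(const) G3=(0+0>=1)=0 G4=G2|G1=0|0=0 -> 01000
Step 4: G0=(0+1>=2)=0 G1=G0|G2=0|0=0 G2=0(const) G3=(0+1>=1)=1 G4=G2|G1=0|1=1 -> 00011

00011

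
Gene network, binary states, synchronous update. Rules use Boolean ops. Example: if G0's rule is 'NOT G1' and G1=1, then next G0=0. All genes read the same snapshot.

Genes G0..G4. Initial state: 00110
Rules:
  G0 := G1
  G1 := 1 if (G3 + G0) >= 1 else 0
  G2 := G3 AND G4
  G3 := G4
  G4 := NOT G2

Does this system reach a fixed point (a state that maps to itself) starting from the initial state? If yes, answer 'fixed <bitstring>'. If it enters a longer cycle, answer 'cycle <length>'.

Step 0: 00110
Step 1: G0=G1=0 G1=(1+0>=1)=1 G2=G3&G4=1&0=0 G3=G4=0 G4=NOT G2=NOT 1=0 -> 01000
Step 2: G0=G1=1 G1=(0+0>=1)=0 G2=G3&G4=0&0=0 G3=G4=0 G4=NOT G2=NOT 0=1 -> 10001
Step 3: G0=G1=0 G1=(0+1>=1)=1 G2=G3&G4=0&1=0 G3=G4=1 G4=NOT G2=NOT 0=1 -> 01011
Step 4: G0=G1=1 G1=(1+0>=1)=1 G2=G3&G4=1&1=1 G3=G4=1 G4=NOT G2=NOT 0=1 -> 11111
Step 5: G0=G1=1 G1=(1+1>=1)=1 G2=G3&G4=1&1=1 G3=G4=1 G4=NOT G2=NOT 1=0 -> 11110
Step 6: G0=G1=1 G1=(1+1>=1)=1 G2=G3&G4=1&0=0 G3=G4=0 G4=NOT G2=NOT 1=0 -> 11000
Step 7: G0=G1=1 G1=(0+1>=1)=1 G2=G3&G4=0&0=0 G3=G4=0 G4=NOT G2=NOT 0=1 -> 11001
Step 8: G0=G1=1 G1=(0+1>=1)=1 G2=G3&G4=0&1=0 G3=G4=1 G4=NOT G2=NOT 0=1 -> 11011
Step 9: G0=G1=1 G1=(1+1>=1)=1 G2=G3&G4=1&1=1 G3=G4=1 G4=NOT G2=NOT 0=1 -> 11111
Cycle of length 5 starting at step 4 -> no fixed point

Answer: cycle 5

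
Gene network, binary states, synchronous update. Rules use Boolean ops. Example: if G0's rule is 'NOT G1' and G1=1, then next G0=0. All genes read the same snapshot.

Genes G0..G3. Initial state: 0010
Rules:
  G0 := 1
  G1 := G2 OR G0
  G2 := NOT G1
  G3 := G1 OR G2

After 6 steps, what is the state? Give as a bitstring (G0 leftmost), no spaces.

Step 1: G0=1(const) G1=G2|G0=1|0=1 G2=NOT G1=NOT 0=1 G3=G1|G2=0|1=1 -> 1111
Step 2: G0=1(const) G1=G2|G0=1|1=1 G2=NOT G1=NOT 1=0 G3=G1|G2=1|1=1 -> 1101
Step 3: G0=1(const) G1=G2|G0=0|1=1 G2=NOT G1=NOT 1=0 G3=G1|G2=1|0=1 -> 1101
Step 4: G0=1(const) G1=G2|G0=0|1=1 G2=NOT G1=NOT 1=0 G3=G1|G2=1|0=1 -> 1101
Step 5: G0=1(const) G1=G2|G0=0|1=1 G2=NOT G1=NOT 1=0 G3=G1|G2=1|0=1 -> 1101
Step 6: G0=1(const) G1=G2|G0=0|1=1 G2=NOT G1=NOT 1=0 G3=G1|G2=1|0=1 -> 1101

1101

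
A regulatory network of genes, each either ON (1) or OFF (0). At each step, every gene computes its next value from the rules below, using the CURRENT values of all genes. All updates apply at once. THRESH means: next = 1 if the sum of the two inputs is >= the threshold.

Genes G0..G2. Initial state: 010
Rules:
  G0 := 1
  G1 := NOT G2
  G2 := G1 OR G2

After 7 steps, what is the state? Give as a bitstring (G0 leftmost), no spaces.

Step 1: G0=1(const) G1=NOT G2=NOT 0=1 G2=G1|G2=1|0=1 -> 111
Step 2: G0=1(const) G1=NOT G2=NOT 1=0 G2=G1|G2=1|1=1 -> 101
Step 3: G0=1(const) G1=NOT G2=NOT 1=0 G2=G1|G2=0|1=1 -> 101
Step 4: G0=1(const) G1=NOT G2=NOT 1=0 G2=G1|G2=0|1=1 -> 101
Step 5: G0=1(const) G1=NOT G2=NOT 1=0 G2=G1|G2=0|1=1 -> 101
Step 6: G0=1(const) G1=NOT G2=NOT 1=0 G2=G1|G2=0|1=1 -> 101
Step 7: G0=1(const) G1=NOT G2=NOT 1=0 G2=G1|G2=0|1=1 -> 101

101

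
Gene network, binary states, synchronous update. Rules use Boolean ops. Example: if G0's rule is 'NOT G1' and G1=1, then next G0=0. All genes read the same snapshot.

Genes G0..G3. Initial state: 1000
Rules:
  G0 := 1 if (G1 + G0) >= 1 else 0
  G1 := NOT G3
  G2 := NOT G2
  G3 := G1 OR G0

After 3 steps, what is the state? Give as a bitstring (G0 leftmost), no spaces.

Step 1: G0=(0+1>=1)=1 G1=NOT G3=NOT 0=1 G2=NOT G2=NOT 0=1 G3=G1|G0=0|1=1 -> 1111
Step 2: G0=(1+1>=1)=1 G1=NOT G3=NOT 1=0 G2=NOT G2=NOT 1=0 G3=G1|G0=1|1=1 -> 1001
Step 3: G0=(0+1>=1)=1 G1=NOT G3=NOT 1=0 G2=NOT G2=NOT 0=1 G3=G1|G0=0|1=1 -> 1011

1011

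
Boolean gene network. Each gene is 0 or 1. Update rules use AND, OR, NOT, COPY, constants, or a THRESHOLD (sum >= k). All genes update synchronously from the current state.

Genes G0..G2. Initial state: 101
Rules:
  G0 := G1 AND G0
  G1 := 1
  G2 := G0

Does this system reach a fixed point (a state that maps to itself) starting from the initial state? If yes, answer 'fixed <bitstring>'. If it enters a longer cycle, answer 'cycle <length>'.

Step 0: 101
Step 1: G0=G1&G0=0&1=0 G1=1(const) G2=G0=1 -> 011
Step 2: G0=G1&G0=1&0=0 G1=1(const) G2=G0=0 -> 010
Step 3: G0=G1&G0=1&0=0 G1=1(const) G2=G0=0 -> 010
Fixed point reached at step 2: 010

Answer: fixed 010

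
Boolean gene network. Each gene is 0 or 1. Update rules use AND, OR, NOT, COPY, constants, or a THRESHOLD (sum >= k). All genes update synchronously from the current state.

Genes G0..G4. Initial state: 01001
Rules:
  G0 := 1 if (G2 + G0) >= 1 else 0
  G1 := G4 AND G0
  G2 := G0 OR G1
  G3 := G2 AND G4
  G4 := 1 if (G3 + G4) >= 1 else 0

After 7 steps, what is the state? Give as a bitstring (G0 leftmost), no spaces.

Step 1: G0=(0+0>=1)=0 G1=G4&G0=1&0=0 G2=G0|G1=0|1=1 G3=G2&G4=0&1=0 G4=(0+1>=1)=1 -> 00101
Step 2: G0=(1+0>=1)=1 G1=G4&G0=1&0=0 G2=G0|G1=0|0=0 G3=G2&G4=1&1=1 G4=(0+1>=1)=1 -> 10011
Step 3: G0=(0+1>=1)=1 G1=G4&G0=1&1=1 G2=G0|G1=1|0=1 G3=G2&G4=0&1=0 G4=(1+1>=1)=1 -> 11101
Step 4: G0=(1+1>=1)=1 G1=G4&G0=1&1=1 G2=G0|G1=1|1=1 G3=G2&G4=1&1=1 G4=(0+1>=1)=1 -> 11111
Step 5: G0=(1+1>=1)=1 G1=G4&G0=1&1=1 G2=G0|G1=1|1=1 G3=G2&G4=1&1=1 G4=(1+1>=1)=1 -> 11111
Step 6: G0=(1+1>=1)=1 G1=G4&G0=1&1=1 G2=G0|G1=1|1=1 G3=G2&G4=1&1=1 G4=(1+1>=1)=1 -> 11111
Step 7: G0=(1+1>=1)=1 G1=G4&G0=1&1=1 G2=G0|G1=1|1=1 G3=G2&G4=1&1=1 G4=(1+1>=1)=1 -> 11111

11111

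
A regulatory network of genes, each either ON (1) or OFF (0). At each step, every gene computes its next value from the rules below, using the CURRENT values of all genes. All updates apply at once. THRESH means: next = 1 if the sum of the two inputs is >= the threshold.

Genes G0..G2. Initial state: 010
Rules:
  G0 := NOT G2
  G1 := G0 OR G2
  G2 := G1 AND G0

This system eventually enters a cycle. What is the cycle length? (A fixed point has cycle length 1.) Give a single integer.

Step 0: 010
Step 1: G0=NOT G2=NOT 0=1 G1=G0|G2=0|0=0 G2=G1&G0=1&0=0 -> 100
Step 2: G0=NOT G2=NOT 0=1 G1=G0|G2=1|0=1 G2=G1&G0=0&1=0 -> 110
Step 3: G0=NOT G2=NOT 0=1 G1=G0|G2=1|0=1 G2=G1&G0=1&1=1 -> 111
Step 4: G0=NOT G2=NOT 1=0 G1=G0|G2=1|1=1 G2=G1&G0=1&1=1 -> 011
Step 5: G0=NOT G2=NOT 1=0 G1=G0|G2=0|1=1 G2=G1&G0=1&0=0 -> 010
State from step 5 equals state from step 0 -> cycle length 5

Answer: 5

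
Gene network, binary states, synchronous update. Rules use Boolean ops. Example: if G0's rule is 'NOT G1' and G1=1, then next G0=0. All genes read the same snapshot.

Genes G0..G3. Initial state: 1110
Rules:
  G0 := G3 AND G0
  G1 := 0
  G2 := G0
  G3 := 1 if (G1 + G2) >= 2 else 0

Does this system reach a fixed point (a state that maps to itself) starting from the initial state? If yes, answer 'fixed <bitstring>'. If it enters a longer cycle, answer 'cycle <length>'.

Step 0: 1110
Step 1: G0=G3&G0=0&1=0 G1=0(const) G2=G0=1 G3=(1+1>=2)=1 -> 0011
Step 2: G0=G3&G0=1&0=0 G1=0(const) G2=G0=0 G3=(0+1>=2)=0 -> 0000
Step 3: G0=G3&G0=0&0=0 G1=0(const) G2=G0=0 G3=(0+0>=2)=0 -> 0000
Fixed point reached at step 2: 0000

Answer: fixed 0000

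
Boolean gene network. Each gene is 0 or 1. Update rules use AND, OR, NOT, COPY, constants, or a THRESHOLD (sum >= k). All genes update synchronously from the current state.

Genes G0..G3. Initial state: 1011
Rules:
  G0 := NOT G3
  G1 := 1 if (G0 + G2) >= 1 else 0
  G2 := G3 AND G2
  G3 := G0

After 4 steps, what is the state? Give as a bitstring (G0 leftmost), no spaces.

Step 1: G0=NOT G3=NOT 1=0 G1=(1+1>=1)=1 G2=G3&G2=1&1=1 G3=G0=1 -> 0111
Step 2: G0=NOT G3=NOT 1=0 G1=(0+1>=1)=1 G2=G3&G2=1&1=1 G3=G0=0 -> 0110
Step 3: G0=NOT G3=NOT 0=1 G1=(0+1>=1)=1 G2=G3&G2=0&1=0 G3=G0=0 -> 1100
Step 4: G0=NOT G3=NOT 0=1 G1=(1+0>=1)=1 G2=G3&G2=0&0=0 G3=G0=1 -> 1101

1101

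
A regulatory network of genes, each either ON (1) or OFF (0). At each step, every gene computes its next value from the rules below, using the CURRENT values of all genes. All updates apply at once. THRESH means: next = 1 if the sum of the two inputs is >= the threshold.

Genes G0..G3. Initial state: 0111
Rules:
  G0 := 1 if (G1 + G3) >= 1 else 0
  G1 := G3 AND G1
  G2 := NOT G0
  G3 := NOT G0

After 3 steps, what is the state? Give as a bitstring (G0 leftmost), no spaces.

Step 1: G0=(1+1>=1)=1 G1=G3&G1=1&1=1 G2=NOT G0=NOT 0=1 G3=NOT G0=NOT 0=1 -> 1111
Step 2: G0=(1+1>=1)=1 G1=G3&G1=1&1=1 G2=NOT G0=NOT 1=0 G3=NOT G0=NOT 1=0 -> 1100
Step 3: G0=(1+0>=1)=1 G1=G3&G1=0&1=0 G2=NOT G0=NOT 1=0 G3=NOT G0=NOT 1=0 -> 1000

1000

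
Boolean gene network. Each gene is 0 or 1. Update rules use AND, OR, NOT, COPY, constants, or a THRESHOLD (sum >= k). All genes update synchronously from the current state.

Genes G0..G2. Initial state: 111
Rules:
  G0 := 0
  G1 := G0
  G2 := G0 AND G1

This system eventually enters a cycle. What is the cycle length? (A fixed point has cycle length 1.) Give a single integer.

Step 0: 111
Step 1: G0=0(const) G1=G0=1 G2=G0&G1=1&1=1 -> 011
Step 2: G0=0(const) G1=G0=0 G2=G0&G1=0&1=0 -> 000
Step 3: G0=0(const) G1=G0=0 G2=G0&G1=0&0=0 -> 000
State from step 3 equals state from step 2 -> cycle length 1

Answer: 1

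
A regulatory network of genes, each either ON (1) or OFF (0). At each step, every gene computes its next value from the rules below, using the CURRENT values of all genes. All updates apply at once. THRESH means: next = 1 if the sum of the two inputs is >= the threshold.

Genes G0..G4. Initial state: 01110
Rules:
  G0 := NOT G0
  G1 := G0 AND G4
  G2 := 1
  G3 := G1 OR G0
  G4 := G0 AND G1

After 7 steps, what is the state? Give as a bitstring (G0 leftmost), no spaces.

Step 1: G0=NOT G0=NOT 0=1 G1=G0&G4=0&0=0 G2=1(const) G3=G1|G0=1|0=1 G4=G0&G1=0&1=0 -> 10110
Step 2: G0=NOT G0=NOT 1=0 G1=G0&G4=1&0=0 G2=1(const) G3=G1|G0=0|1=1 G4=G0&G1=1&0=0 -> 00110
Step 3: G0=NOT G0=NOT 0=1 G1=G0&G4=0&0=0 G2=1(const) G3=G1|G0=0|0=0 G4=G0&G1=0&0=0 -> 10100
Step 4: G0=NOT G0=NOT 1=0 G1=G0&G4=1&0=0 G2=1(const) G3=G1|G0=0|1=1 G4=G0&G1=1&0=0 -> 00110
Step 5: G0=NOT G0=NOT 0=1 G1=G0&G4=0&0=0 G2=1(const) G3=G1|G0=0|0=0 G4=G0&G1=0&0=0 -> 10100
Step 6: G0=NOT G0=NOT 1=0 G1=G0&G4=1&0=0 G2=1(const) G3=G1|G0=0|1=1 G4=G0&G1=1&0=0 -> 00110
Step 7: G0=NOT G0=NOT 0=1 G1=G0&G4=0&0=0 G2=1(const) G3=G1|G0=0|0=0 G4=G0&G1=0&0=0 -> 10100

10100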